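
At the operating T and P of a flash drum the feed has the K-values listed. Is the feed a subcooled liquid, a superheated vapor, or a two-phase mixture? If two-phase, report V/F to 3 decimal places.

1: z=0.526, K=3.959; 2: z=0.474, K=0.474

ΣzᵢKᵢ = 2.307; Σzᵢ/Kᵢ = 1.133.
Both exceed 1, so a two-phase solution exists.
Let ψ = V/F and solve Σ zᵢ(Kᵢ−1)/(1+ψ(Kᵢ−1)) = 0.
Newton iteration, ψ⁰ = 0.45:
  ψ = 0.450: g = 0.3409, g' = -1.072 → ψ = 0.768
  ψ = 0.768: g = 0.0574, g' = -0.799 → ψ = 0.840
Converged at ψ = 0.840.

two-phase, V/F = 0.840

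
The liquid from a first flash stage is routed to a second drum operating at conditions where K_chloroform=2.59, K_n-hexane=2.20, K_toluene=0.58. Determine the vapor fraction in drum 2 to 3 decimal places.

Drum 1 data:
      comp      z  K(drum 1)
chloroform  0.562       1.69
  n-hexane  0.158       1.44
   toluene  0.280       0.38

V/F (drum 2) = 0.842

Drum 1:
Material balance + equilibrium reduce to Σ zᵢ(Kᵢ−1)/(1+ψ₁(Kᵢ−1)) = 0.
g(0) = ΣzᵢKᵢ − 1 = 0.284 and g(1) = 1 − Σzᵢ/Kᵢ = -0.179, so a root lies in (0, 1).
Newton iteration, ψ₁⁰ = 0.54:
  ψ₁ = 0.540: g = 0.0777, g' = -0.405 → ψ₁ = 0.732
  ψ₁ = 0.732: g = -0.0075, g' = -0.496 → ψ₁ = 0.717
  ψ₁ = 0.717: g = -0.0001, g' = -0.486 → ψ₁ = 0.716
Converged at ψ₁ = 0.716.
Drum-1 compositions:
  chloroform: x = 0.376, y = 0.636
  n-hexane: x = 0.120, y = 0.173
  toluene: x = 0.504, y = 0.191
Drum-2 feed = drum-1 liquid: z₂ = (0.3761, 0.1201, 0.5038).
Drum 2:
Rachford–Rice: g(ψ₂) = Σ zᵢ(Kᵢ−1)/(1+ψ₂(Kᵢ−1)) = 0.
g(0) = ΣzᵢKᵢ − 1 = 0.531 and g(1) = 1 − Σzᵢ/Kᵢ = -0.068, so a root lies in (0, 1).
Newton iteration, ψ₂⁰ = 0.34:
  ψ₂ = 0.340: g = 0.2437, g' = -0.609 → ψ₂ = 0.740
  ψ₂ = 0.740: g = 0.0439, g' = -0.436 → ψ₂ = 0.841
  ψ₂ = 0.841: g = 0.0004, g' = -0.429 → ψ₂ = 0.842
Converged at ψ₂ = 0.842.
  chloroform: x = 0.161, y = 0.416
  n-hexane: x = 0.060, y = 0.131
  toluene: x = 0.779, y = 0.452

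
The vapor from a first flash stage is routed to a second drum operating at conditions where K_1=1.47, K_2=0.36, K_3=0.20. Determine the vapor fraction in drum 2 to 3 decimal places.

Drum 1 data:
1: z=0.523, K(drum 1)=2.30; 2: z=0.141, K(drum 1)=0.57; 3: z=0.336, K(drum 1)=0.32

Drum 1:
Iterate (Newton) starting at ψ₁ = 0.51:
  ψ₁ = 0.510: g = -0.0186, g' = -0.727 → ψ₁ = 0.484
Converged at ψ₁ = 0.484.
Drum-1 compositions:
  1: x = 0.321, y = 0.738
  2: x = 0.178, y = 0.102
  3: x = 0.501, y = 0.160
Drum-2 feed = drum-1 vapor: z₂ = (0.7382, 0.1015, 0.1603).
Drum 2:
Newton iteration, ψ₂⁰ = 0.5:
  ψ₂ = 0.500: g = -0.0284, g' = -0.482 → ψ₂ = 0.441
  ψ₂ = 0.441: g = -0.0014, g' = -0.438 → ψ₂ = 0.438
Converged at ψ₂ = 0.438.
  1: x = 0.612, y = 0.900
  2: x = 0.141, y = 0.051
  3: x = 0.247, y = 0.049

V/F (drum 2) = 0.438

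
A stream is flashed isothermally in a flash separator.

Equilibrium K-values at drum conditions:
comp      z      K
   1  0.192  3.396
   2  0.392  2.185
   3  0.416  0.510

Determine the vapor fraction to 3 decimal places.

Let ψ = V/F and solve Σ zᵢ(Kᵢ−1)/(1+ψ(Kᵢ−1)) = 0.
Check two-phase: ΣzᵢKᵢ = 1.721 > 1 and Σzᵢ/Kᵢ = 1.052 > 1, so g(0) = 0.721 > 0 and g(1) = -0.052 < 0.
Iterate (Newton) starting at ψ = 0.5:
  ψ = 0.500: g = 0.2310, g' = -0.620 → ψ = 0.872
  ψ = 0.872: g = 0.0213, g' = -0.553 → ψ = 0.911
  ψ = 0.911: g = -0.0002, g' = -0.562 → ψ = 0.910
Converged at ψ = 0.910.

ψ = 0.910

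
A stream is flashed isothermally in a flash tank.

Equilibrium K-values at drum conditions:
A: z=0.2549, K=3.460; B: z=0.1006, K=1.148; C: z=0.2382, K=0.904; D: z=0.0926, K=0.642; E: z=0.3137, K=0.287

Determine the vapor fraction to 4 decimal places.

Newton iteration, ψ⁰ = 0.5:
  ψ = 0.5000: g = -0.11693, g' = -0.7173 → ψ = 0.3370
  ψ = 0.3370: g = 0.00129, g' = -0.7571 → ψ = 0.3387
Converged at ψ = 0.3387.

ψ = 0.3387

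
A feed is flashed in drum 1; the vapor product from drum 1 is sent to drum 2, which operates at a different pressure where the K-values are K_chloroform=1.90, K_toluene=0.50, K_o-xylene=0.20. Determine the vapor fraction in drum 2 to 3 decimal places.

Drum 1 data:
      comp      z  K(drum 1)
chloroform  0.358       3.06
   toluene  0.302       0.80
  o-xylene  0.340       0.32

V/F (drum 2) = 0.468

Drum 1:
Material balance + equilibrium reduce to Σ zᵢ(Kᵢ−1)/(1+ψ₁(Kᵢ−1)) = 0.
Check two-phase: ΣzᵢKᵢ = 1.446 > 1 and Σzᵢ/Kᵢ = 1.557 > 1, so g(0) = 0.446 > 0 and g(1) = -0.557 < 0.
Iterate (Newton) starting at ψ₁ = 0.4:
  ψ₁ = 0.400: g = 0.0211, g' = -0.768 → ψ₁ = 0.427
  ψ₁ = 0.427: g = 0.0002, g' = -0.756 → ψ₁ = 0.428
Converged at ψ₁ = 0.428.
Drum-1 compositions:
  chloroform: x = 0.190, y = 0.582
  toluene: x = 0.330, y = 0.264
  o-xylene: x = 0.479, y = 0.153
Drum-2 feed = drum-1 vapor: z₂ = (0.5824, 0.2642, 0.1534).
Drum 2:
Material balance + equilibrium reduce to Σ zᵢ(Kᵢ−1)/(1+ψ₂(Kᵢ−1)) = 0.
Feasibility: ΣzᵢKᵢ = 1.269, Σzᵢ/Kᵢ = 1.602 — both > 1, two phases present.
Iterate (Newton) starting at ψ₂ = 0.5:
  ψ₂ = 0.500: g = -0.0192, g' = -0.615 → ψ₂ = 0.469
  ψ₂ = 0.469: g = -0.0003, g' = -0.597 → ψ₂ = 0.468
Converged at ψ₂ = 0.468.
  chloroform: x = 0.410, y = 0.778
  toluene: x = 0.345, y = 0.172
  o-xylene: x = 0.245, y = 0.049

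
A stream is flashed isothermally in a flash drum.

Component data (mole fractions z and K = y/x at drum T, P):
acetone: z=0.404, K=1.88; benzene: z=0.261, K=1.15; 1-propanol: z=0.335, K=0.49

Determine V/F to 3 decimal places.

V/F = 0.669

Material balance + equilibrium reduce to Σ zᵢ(Kᵢ−1)/(1+V/F(Kᵢ−1)) = 0.
Check two-phase: ΣzᵢKᵢ = 1.224 > 1 and Σzᵢ/Kᵢ = 1.126 > 1, so g(0) = 0.224 > 0 and g(1) = -0.126 < 0.
Newton iteration, V/F⁰ = 0.5:
  V/F = 0.500: g = 0.0540, g' = -0.313 → V/F = 0.672
  V/F = 0.672: g = -0.0011, g' = -0.330 → V/F = 0.669
Converged at V/F = 0.669.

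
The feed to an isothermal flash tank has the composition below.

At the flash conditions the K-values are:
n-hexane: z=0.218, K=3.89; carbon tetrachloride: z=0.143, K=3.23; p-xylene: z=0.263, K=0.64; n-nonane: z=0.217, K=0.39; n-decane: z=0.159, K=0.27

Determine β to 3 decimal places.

Material balance + equilibrium reduce to Σ zᵢ(Kᵢ−1)/(1+β(Kᵢ−1)) = 0.
Feasibility: ΣzᵢKᵢ = 1.606, Σzᵢ/Kᵢ = 1.657 — both > 1, two phases present.
Newton iteration, β⁰ = 0.5:
  β = 0.500: g = -0.0803, g' = -0.892 → β = 0.410
  β = 0.410: g = 0.0017, g' = -0.939 → β = 0.412
Converged at β = 0.412.

β = 0.412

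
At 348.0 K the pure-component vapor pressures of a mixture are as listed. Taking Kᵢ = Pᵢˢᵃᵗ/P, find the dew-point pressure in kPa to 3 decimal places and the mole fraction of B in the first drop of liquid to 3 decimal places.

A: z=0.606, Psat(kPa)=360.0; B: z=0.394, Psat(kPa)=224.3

Pdew = 290.705 kPa, x_B = 0.511

At the dew point ψ → 1, so Σzᵢ/Kᵢ = 1 with Kᵢ = Pᵢˢᵃᵗ/P ⇒ 1/P = Σzᵢ/Pᵢˢᵃᵗ.
1/P = 0.606/360.0 + 0.394/224.3 = 0.003440 ⇒ P = 290.705 kPa
xᵢ = zᵢP/Pᵢˢᵃᵗ ⇒ x_B = 0.394·290.705/224.3 = 0.511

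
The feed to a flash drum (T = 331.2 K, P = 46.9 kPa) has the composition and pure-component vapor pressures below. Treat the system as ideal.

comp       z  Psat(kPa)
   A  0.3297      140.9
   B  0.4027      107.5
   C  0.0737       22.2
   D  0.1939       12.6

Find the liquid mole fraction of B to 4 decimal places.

x_B = 0.1873

Raoult's law: Kᵢ = Pᵢˢᵃᵗ/P = Pᵢˢᵃᵗ/46.9.
  K_A = 140.9/46.9 = 3.004264, K_B = 107.5/46.9 = 2.292111, K_C = 22.2/46.9 = 0.473348, K_D = 12.6/46.9 = 0.268657
Let ψ = V/F and solve Σ zᵢ(Kᵢ−1)/(1+ψ(Kᵢ−1)) = 0.
Check two-phase: ΣzᵢKᵢ = 2.0005 > 1 and Σzᵢ/Kᵢ = 1.1629 > 1, so g(0) = 1.0005 > 0 and g(1) = -0.1629 < 0.
Newton iteration, ψ⁰ = 0.5:
  ψ = 0.5000: g = 0.36992, g' = -0.8740 → ψ = 0.9233
  ψ = 0.9233: g = -0.04309, g' = -1.3635 → ψ = 0.8917
  ψ = 0.8917: g = -0.00194, g' = -1.2453 → ψ = 0.8901
Converged at ψ = 0.8901.
Compositions from xᵢ = zᵢ/(1+ψ(Kᵢ−1)), yᵢ = Kᵢxᵢ:
  A: x = 0.1184, y = 0.3558
  B: x = 0.1873, y = 0.4293
  C: x = 0.1387, y = 0.0657
  D: x = 0.5555, y = 0.1493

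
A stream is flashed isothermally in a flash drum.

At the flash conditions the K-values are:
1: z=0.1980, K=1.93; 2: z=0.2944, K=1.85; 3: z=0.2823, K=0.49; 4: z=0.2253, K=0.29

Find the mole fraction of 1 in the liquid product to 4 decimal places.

x_1 = 0.1615

Rachford–Rice: g(ψ) = Σ zᵢ(Kᵢ−1)/(1+ψ(Kᵢ−1)) = 0.
Check two-phase: ΣzᵢKᵢ = 1.1304 > 1 and Σzᵢ/Kᵢ = 1.6147 > 1, so g(0) = 0.1304 > 0 and g(1) = -0.6147 < 0.
Newton–Raphson from ψ = 0.5:
  ψ = 0.5000: g = -0.13996, g' = -0.5898 → ψ = 0.2627
  ψ = 0.2627: g = -0.01035, g' = -0.5223 → ψ = 0.2429
Converged at ψ = 0.2429.
Compositions from xᵢ = zᵢ/(1+ψ(Kᵢ−1)), yᵢ = Kᵢxᵢ:
  1: x = 0.1615, y = 0.3117
  2: x = 0.2440, y = 0.4514
  3: x = 0.3222, y = 0.1579
  4: x = 0.2723, y = 0.0790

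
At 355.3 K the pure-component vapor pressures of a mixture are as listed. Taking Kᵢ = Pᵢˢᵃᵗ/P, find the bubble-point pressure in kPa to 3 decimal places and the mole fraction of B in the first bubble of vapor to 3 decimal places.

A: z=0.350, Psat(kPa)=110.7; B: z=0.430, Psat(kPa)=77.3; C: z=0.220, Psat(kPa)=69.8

At the bubble point ψ → 0, so ΣzᵢKᵢ = 1 with Kᵢ = Pᵢˢᵃᵗ/P ⇒ P = ΣzᵢPᵢˢᵃᵗ.
P = 0.350·110.7 + 0.430·77.3 + 0.220·69.8 = 87.340 kPa
yᵢ = zᵢPᵢˢᵃᵗ/P ⇒ y_B = 0.430·77.3/87.340 = 0.381

Pbub = 87.340 kPa, y_B = 0.381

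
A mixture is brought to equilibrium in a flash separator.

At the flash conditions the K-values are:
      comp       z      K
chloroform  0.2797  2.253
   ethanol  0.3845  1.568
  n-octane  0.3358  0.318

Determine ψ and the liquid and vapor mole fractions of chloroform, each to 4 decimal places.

Iterate (Newton) starting at ψ = 0.48:
  ψ = 0.4800: g = 0.04998, g' = -0.5930 → ψ = 0.5643
  ψ = 0.5643: g = -0.00159, g' = -0.6346 → ψ = 0.5618
Converged at ψ = 0.5618.
Compositions from xᵢ = zᵢ/(1+ψ(Kᵢ−1)), yᵢ = Kᵢxᵢ:
  chloroform: x = 0.1642, y = 0.3698
  ethanol: x = 0.2915, y = 0.4571
  n-octane: x = 0.5444, y = 0.1731

ψ = 0.5618, x_chloroform = 0.1642, y_chloroform = 0.3698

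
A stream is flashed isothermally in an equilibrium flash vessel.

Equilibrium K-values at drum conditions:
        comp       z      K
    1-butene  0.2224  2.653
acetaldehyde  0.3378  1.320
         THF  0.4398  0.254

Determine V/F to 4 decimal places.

V/F = 0.1891

Rachford–Rice: g(V/F) = Σ zᵢ(Kᵢ−1)/(1+V/F(Kᵢ−1)) = 0.
Check two-phase: ΣzᵢKᵢ = 1.1476 > 1 and Σzᵢ/Kᵢ = 2.0712 > 1, so g(0) = 0.1476 > 0 and g(1) = -1.0712 < 0.
Newton iteration, V/F⁰ = 0.51:
  V/F = 0.5100: g = -0.23717, g' = -0.8421 → V/F = 0.2284
  V/F = 0.2284: g = -0.02785, g' = -0.7059 → V/F = 0.1889
  V/F = 0.1889: g = 0.00016, g' = -0.7153 → V/F = 0.1891
Converged at V/F = 0.1891.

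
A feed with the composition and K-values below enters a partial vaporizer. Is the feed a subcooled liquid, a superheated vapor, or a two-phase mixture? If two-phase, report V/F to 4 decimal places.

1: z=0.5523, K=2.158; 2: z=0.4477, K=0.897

superheated vapor

ΣzᵢKᵢ = 1.5935; Σzᵢ/Kᵢ = 0.7550.
Since Σzᵢ/Kᵢ < 1 the mixture is above its dew point — single vapor phase.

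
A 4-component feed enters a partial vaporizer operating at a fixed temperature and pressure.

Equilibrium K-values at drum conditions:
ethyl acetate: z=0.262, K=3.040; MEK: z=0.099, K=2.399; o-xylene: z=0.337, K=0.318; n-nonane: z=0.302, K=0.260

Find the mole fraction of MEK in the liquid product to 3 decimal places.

Material balance + equilibrium reduce to Σ zᵢ(Kᵢ−1)/(1+V/F(Kᵢ−1)) = 0.
g(0) = ΣzᵢKᵢ − 1 = 0.220 and g(1) = 1 − Σzᵢ/Kᵢ = -1.349, so a root lies in (0, 1).
Newton iteration, V/F⁰ = 0.37:
  V/F = 0.370: g = -0.2193, g' = -1.032 → V/F = 0.158
  V/F = 0.158: g = 0.0075, g' = -1.163 → V/F = 0.164
Converged at V/F = 0.164.
Compositions from xᵢ = zᵢ/(1+V/F(Kᵢ−1)), yᵢ = Kᵢxᵢ:
  ethyl acetate: x = 0.196, y = 0.597
  MEK: x = 0.081, y = 0.193
  o-xylene: x = 0.379, y = 0.121
  n-nonane: x = 0.344, y = 0.089

x_MEK = 0.081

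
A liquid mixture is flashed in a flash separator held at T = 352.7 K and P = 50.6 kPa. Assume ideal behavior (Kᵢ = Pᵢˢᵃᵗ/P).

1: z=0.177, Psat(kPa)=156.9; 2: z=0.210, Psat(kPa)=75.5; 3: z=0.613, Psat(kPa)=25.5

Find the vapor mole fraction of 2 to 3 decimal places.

y_2 = 0.281

Raoult's law: Kᵢ = Pᵢˢᵃᵗ/P = Pᵢˢᵃᵗ/50.6.
  K_1 = 156.9/50.6 = 3.10079, K_2 = 75.5/50.6 = 1.49209, K_3 = 25.5/50.6 = 0.50395
Rachford–Rice: g(ψ) = Σ zᵢ(Kᵢ−1)/(1+ψ(Kᵢ−1)) = 0.
Check two-phase: ΣzᵢKᵢ = 1.171 > 1 and Σzᵢ/Kᵢ = 1.414 > 1, so g(0) = 0.171 > 0 and g(1) = -0.414 < 0.
Iterate (Newton) starting at ψ = 0.5:
  ψ = 0.500: g = -0.1401, g' = -0.485 → ψ = 0.211
  ψ = 0.211: g = 0.0114, g' = -0.605 → ψ = 0.230
  ψ = 0.230: g = 0.0002, g' = -0.588 → ψ = 0.231
Converged at ψ = 0.231.
Compositions from xᵢ = zᵢ/(1+ψ(Kᵢ−1)), yᵢ = Kᵢxᵢ:
  1: x = 0.119, y = 0.370
  2: x = 0.189, y = 0.281
  3: x = 0.692, y = 0.349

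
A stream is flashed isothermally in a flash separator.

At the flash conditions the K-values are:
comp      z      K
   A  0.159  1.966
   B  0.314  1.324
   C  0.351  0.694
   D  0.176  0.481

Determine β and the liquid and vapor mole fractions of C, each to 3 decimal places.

Newton–Raphson from β = 0.55:
  β = 0.550: g = -0.0703, g' = -0.227 → β = 0.241
  β = 0.241: g = -0.0013, g' = -0.226 → β = 0.235
Converged at β = 0.235.
Compositions from xᵢ = zᵢ/(1+β(Kᵢ−1)), yᵢ = Kᵢxᵢ:
  A: x = 0.130, y = 0.255
  B: x = 0.292, y = 0.386
  C: x = 0.378, y = 0.262
  D: x = 0.200, y = 0.096

β = 0.235, x_C = 0.378, y_C = 0.262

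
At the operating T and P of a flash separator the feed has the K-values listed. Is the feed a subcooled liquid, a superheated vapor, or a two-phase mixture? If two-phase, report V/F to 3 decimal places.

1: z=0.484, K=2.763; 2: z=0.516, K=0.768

superheated vapor

ΣzᵢKᵢ = 1.734; Σzᵢ/Kᵢ = 0.847.
Since Σzᵢ/Kᵢ < 1 the mixture is above its dew point — single vapor phase.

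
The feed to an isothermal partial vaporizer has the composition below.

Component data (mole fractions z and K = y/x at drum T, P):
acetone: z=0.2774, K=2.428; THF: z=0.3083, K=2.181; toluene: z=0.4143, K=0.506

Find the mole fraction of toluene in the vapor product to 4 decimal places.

y_toluene = 0.3660

Material balance + equilibrium reduce to Σ zᵢ(Kᵢ−1)/(1+V/F(Kᵢ−1)) = 0.
Check two-phase: ΣzᵢKᵢ = 1.5556 > 1 and Σzᵢ/Kᵢ = 1.0744 > 1, so g(0) = 0.5556 > 0 and g(1) = -0.0744 < 0.
Iterate (Newton) starting at V/F = 0.5:
  V/F = 0.5000: g = 0.18824, g' = -0.5408 → V/F = 0.8480
  V/F = 0.8480: g = 0.00885, g' = -0.5225 → V/F = 0.8650
  V/F = 0.8650: g = -0.00003, g' = -0.5267 → V/F = 0.8649
Converged at V/F = 0.8649.
Compositions from xᵢ = zᵢ/(1+V/F(Kᵢ−1)), yᵢ = Kᵢxᵢ:
  acetone: x = 0.1241, y = 0.3013
  THF: x = 0.1525, y = 0.3326
  toluene: x = 0.7234, y = 0.3660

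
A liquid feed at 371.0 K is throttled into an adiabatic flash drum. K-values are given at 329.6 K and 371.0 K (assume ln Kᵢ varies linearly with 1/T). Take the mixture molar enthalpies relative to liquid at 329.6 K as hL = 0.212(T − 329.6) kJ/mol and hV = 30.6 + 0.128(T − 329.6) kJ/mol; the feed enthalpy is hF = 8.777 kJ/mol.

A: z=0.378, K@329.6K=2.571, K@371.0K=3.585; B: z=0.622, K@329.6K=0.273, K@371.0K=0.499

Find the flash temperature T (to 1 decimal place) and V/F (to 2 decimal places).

Adiabatic flash: solve Rachford–Rice at each trial T, then check hF = ψ·hV(T) + (1−ψ)·hL(T).
  T = 329.6 K: K = (2.571, 0.273), RR gives ψ = 0.124, H_out = 3.795 kJ/mol
  T = 371.0 K: K = (3.585, 0.499), RR gives ψ = 0.514, H_out = 22.714 kJ/mol
  T = 350.3 K: K = (3.066, 0.376), RR gives ψ = 0.304, H_out = 13.175 kJ/mol
  T = 340.0 K: K = (2.816, 0.322), RR gives ψ = 0.215, H_out = 8.600 kJ/mol
  T = 345.1 K: K = (2.939, 0.348), RR gives ψ = 0.259, H_out = 10.874 kJ/mol
  T = 342.6 K: K = (2.879, 0.335), RR gives ψ = 0.237, H_out = 9.763 kJ/mol
  T = 341.3 K: K = (2.847, 0.329), RR gives ψ = 0.226, H_out = 9.183 kJ/mol
Linear interpolation between T = 340.0 (H_out = 8.600) and T = 341.3 (H_out = 9.183) on hF = 8.777 gives T ≈ 340.4 K, at which ψ = 0.22.

T = 340.4 K, V/F = 0.22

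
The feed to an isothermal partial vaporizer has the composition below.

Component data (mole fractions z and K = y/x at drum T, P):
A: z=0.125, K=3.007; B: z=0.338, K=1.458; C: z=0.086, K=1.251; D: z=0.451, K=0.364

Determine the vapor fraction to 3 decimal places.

ψ = 0.223

Let ψ = V/F and solve Σ zᵢ(Kᵢ−1)/(1+ψ(Kᵢ−1)) = 0.
g(0) = ΣzᵢKᵢ − 1 = 0.140 and g(1) = 1 − Σzᵢ/Kᵢ = -0.581, so a root lies in (0, 1).
Newton iteration, ψ⁰ = 0.5:
  ψ = 0.500: g = -0.1502, g' = -0.569 → ψ = 0.236
  ψ = 0.236: g = -0.0071, g' = -0.547 → ψ = 0.223
Converged at ψ = 0.223.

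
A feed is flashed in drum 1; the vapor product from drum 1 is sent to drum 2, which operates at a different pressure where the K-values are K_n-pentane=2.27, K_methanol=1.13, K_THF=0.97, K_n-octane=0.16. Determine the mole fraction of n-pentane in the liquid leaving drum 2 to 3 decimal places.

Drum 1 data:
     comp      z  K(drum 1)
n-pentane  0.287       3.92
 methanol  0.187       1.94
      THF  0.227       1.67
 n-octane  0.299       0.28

x_n-pentane (drum 2) = 0.208

Drum 1:
Material balance + equilibrium reduce to Σ zᵢ(Kᵢ−1)/(1+ψ₁(Kᵢ−1)) = 0.
Check two-phase: ΣzᵢKᵢ = 1.951 > 1 and Σzᵢ/Kᵢ = 1.373 > 1, so g(0) = 0.951 > 0 and g(1) = -0.373 < 0.
Newton iteration, ψ₁⁰ = 0.5:
  ψ₁ = 0.500: g = 0.2378, g' = -0.916 → ψ₁ = 0.759
  ψ₁ = 0.759: g = -0.0112, g' = -1.092 → ψ₁ = 0.749
Converged at ψ₁ = 0.749.
Drum-1 compositions:
  n-pentane: x = 0.090, y = 0.353
  methanol: x = 0.110, y = 0.213
  THF: x = 0.151, y = 0.252
  n-octane: x = 0.649, y = 0.182
Drum-2 feed = drum-1 vapor: z₂ = (0.3530, 0.2129, 0.2524, 0.1817).
Drum 2:
Let ψ₂ = V/F and solve Σ zᵢ(Kᵢ−1)/(1+ψ₂(Kᵢ−1)) = 0.
Feasibility: ΣzᵢKᵢ = 1.316, Σzᵢ/Kᵢ = 1.740 — both > 1, two phases present.
Iterate (Newton) starting at ψ₂ = 0.56:
  ψ₂ = 0.560: g = -0.0082, g' = -0.655 → ψ₂ = 0.547
Converged at ψ₂ = 0.547.
  n-pentane: x = 0.208, y = 0.473
  methanol: x = 0.199, y = 0.225
  THF: x = 0.257, y = 0.249
  n-octane: x = 0.336, y = 0.054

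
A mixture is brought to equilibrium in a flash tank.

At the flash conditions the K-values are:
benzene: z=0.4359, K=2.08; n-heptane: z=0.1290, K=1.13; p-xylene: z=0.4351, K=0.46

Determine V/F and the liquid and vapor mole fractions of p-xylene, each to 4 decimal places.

Rachford–Rice: g(V/F) = Σ zᵢ(Kᵢ−1)/(1+V/F(Kᵢ−1)) = 0.
Check two-phase: ΣzᵢKᵢ = 1.2526 > 1 and Σzᵢ/Kᵢ = 1.2696 > 1, so g(0) = 0.2526 > 0 and g(1) = -0.2696 < 0.
Iterate (Newton) starting at V/F = 0.5:
  V/F = 0.5000: g = -0.00041, g' = -0.4544 → V/F = 0.4991
Converged at V/F = 0.4991.
Compositions from xᵢ = zᵢ/(1+V/F(Kᵢ−1)), yᵢ = Kᵢxᵢ:
  benzene: x = 0.2832, y = 0.5891
  n-heptane: x = 0.1211, y = 0.1369
  p-xylene: x = 0.5956, y = 0.2740

V/F = 0.4991, x_p-xylene = 0.5956, y_p-xylene = 0.2740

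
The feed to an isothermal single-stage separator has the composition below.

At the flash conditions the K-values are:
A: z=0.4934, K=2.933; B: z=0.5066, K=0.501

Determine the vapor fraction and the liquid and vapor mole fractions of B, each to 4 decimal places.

Rachford–Rice: g(ψ) = Σ zᵢ(Kᵢ−1)/(1+ψ(Kᵢ−1)) = 0.
g(0) = ΣzᵢKᵢ − 1 = 0.7009 and g(1) = 1 − Σzᵢ/Kᵢ = -0.1794, so a root lies in (0, 1).
Binary case is linear: z₁(K₁−1)(1+ψ(K₂−1)) + z₂(K₂−1)(1+ψ(K₁−1)) = 0
⇒ ψ = [z₁(K₁−1)+z₂(K₂−1)] / [−(K₁−1)(K₂−1)] = 0.70095/0.96457 = 0.7267
Compositions from xᵢ = zᵢ/(1+ψ(Kᵢ−1)), yᵢ = Kᵢxᵢ:
  A: x = 0.2052, y = 0.6018
  B: x = 0.7948, y = 0.3982

ψ = 0.7267, x_B = 0.7948, y_B = 0.3982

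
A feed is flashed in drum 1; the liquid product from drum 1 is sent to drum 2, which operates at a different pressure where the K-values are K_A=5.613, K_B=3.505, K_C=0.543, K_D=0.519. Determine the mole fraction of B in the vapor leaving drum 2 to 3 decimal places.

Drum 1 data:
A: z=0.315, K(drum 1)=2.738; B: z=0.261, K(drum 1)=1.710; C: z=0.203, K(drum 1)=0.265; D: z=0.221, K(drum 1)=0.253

y_B (drum 2) = 0.274

Drum 1:
Material balance + equilibrium reduce to Σ zᵢ(Kᵢ−1)/(1+ψ₁(Kᵢ−1)) = 0.
g(0) = ΣzᵢKᵢ − 1 = 0.418 and g(1) = 1 − Σzᵢ/Kᵢ = -0.907, so a root lies in (0, 1).
Newton iteration, ψ₁⁰ = 0.6:
  ψ₁ = 0.600: g = -0.1681, g' = -1.049 → ψ₁ = 0.440
  ψ₁ = 0.440: g = -0.0147, g' = -0.895 → ψ₁ = 0.423
Converged at ψ₁ = 0.423.
Drum-1 compositions:
  A: x = 0.182, y = 0.497
  B: x = 0.201, y = 0.343
  C: x = 0.295, y = 0.078
  D: x = 0.323, y = 0.082
Drum-2 feed = drum-1 liquid: z₂ = (0.1815, 0.2007, 0.2946, 0.3232).
Drum 2:
Newton iteration, ψ₂⁰ = 0.4:
  ψ₂ = 0.400: g = 0.1882, g' = -0.998 → ψ₂ = 0.589
  ψ₂ = 0.589: g = 0.0276, g' = -0.746 → ψ₂ = 0.625
  ψ₂ = 0.625: g = 0.0005, g' = -0.721 → ψ₂ = 0.626
Converged at ψ₂ = 0.626.
  A: x = 0.047, y = 0.262
  B: x = 0.078, y = 0.274
  C: x = 0.413, y = 0.224
  D: x = 0.462, y = 0.240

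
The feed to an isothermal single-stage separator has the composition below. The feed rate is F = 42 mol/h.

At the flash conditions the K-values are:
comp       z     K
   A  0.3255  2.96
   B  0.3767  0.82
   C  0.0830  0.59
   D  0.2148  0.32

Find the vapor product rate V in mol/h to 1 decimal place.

V = 19.8 mol/h

Material balance + equilibrium reduce to Σ zᵢ(Kᵢ−1)/(1+V/F(Kᵢ−1)) = 0.
Feasibility: ΣzᵢKᵢ = 1.3901, Σzᵢ/Kᵢ = 1.3813 — both > 1, two phases present.
Newton–Raphson from V/F = 0.5:
  V/F = 0.5000: g = -0.01641, g' = -0.5838 → V/F = 0.4719
  V/F = 0.4719: g = 0.00007, g' = -0.5889 → V/F = 0.4720
Converged at V/F = 0.4720.
Then V = V/F·F = 0.4720·42 = 19.8 mol/h and L = F − V = 22.2 mol/h.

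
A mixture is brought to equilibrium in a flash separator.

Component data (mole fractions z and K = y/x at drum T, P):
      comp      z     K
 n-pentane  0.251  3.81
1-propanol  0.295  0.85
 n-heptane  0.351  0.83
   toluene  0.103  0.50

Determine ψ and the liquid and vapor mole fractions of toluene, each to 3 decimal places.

ψ = 0.843, x_toluene = 0.178, y_toluene = 0.089

Let ψ = V/F and solve Σ zᵢ(Kᵢ−1)/(1+ψ(Kᵢ−1)) = 0.
Feasibility: ΣzᵢKᵢ = 1.550, Σzᵢ/Kᵢ = 1.042 — both > 1, two phases present.
Newton iteration, ψ⁰ = 0.51:
  ψ = 0.510: g = 0.1075, g' = -0.401 → ψ = 0.778
  ψ = 0.778: g = 0.0182, g' = -0.286 → ψ = 0.842
  ψ = 0.842: g = 0.0004, g' = -0.274 → ψ = 0.843
Converged at ψ = 0.843.
Compositions from xᵢ = zᵢ/(1+ψ(Kᵢ−1)), yᵢ = Kᵢxᵢ:
  n-pentane: x = 0.074, y = 0.284
  1-propanol: x = 0.338, y = 0.287
  n-heptane: x = 0.410, y = 0.340
  toluene: x = 0.178, y = 0.089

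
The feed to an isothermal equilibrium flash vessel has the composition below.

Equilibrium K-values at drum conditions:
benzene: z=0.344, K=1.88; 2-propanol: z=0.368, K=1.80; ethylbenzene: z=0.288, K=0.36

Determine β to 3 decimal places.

β = 0.769

Let β = V/F and solve Σ zᵢ(Kᵢ−1)/(1+β(Kᵢ−1)) = 0.
g(0) = ΣzᵢKᵢ − 1 = 0.413 and g(1) = 1 − Σzᵢ/Kᵢ = -0.187, so a root lies in (0, 1).
Newton iteration, β⁰ = 0.5:
  β = 0.500: g = 0.1494, g' = -0.504 → β = 0.797
  β = 0.797: g = -0.0183, g' = -0.671 → β = 0.769
Converged at β = 0.769.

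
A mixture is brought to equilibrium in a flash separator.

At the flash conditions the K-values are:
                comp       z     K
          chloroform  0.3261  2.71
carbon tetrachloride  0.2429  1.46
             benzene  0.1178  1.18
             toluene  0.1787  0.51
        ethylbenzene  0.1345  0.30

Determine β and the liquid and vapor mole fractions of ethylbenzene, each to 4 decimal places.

Newton iteration, β⁰ = 0.5:
  β = 0.5000: g = 0.15008, g' = -0.5456 → β = 0.7751
  β = 0.7751: g = -0.00623, g' = -0.6337 → β = 0.7653
  β = 0.7653: g = -0.00004, g' = -0.6255 → β = 0.7652
Converged at β = 0.7652.
Compositions from xᵢ = zᵢ/(1+β(Kᵢ−1)), yᵢ = Kᵢxᵢ:
  chloroform: x = 0.1413, y = 0.3828
  carbon tetrachloride: x = 0.1797, y = 0.2623
  benzene: x = 0.1035, y = 0.1222
  toluene: x = 0.2859, y = 0.1458
  ethylbenzene: x = 0.2896, y = 0.0869

β = 0.7652, x_ethylbenzene = 0.2896, y_ethylbenzene = 0.0869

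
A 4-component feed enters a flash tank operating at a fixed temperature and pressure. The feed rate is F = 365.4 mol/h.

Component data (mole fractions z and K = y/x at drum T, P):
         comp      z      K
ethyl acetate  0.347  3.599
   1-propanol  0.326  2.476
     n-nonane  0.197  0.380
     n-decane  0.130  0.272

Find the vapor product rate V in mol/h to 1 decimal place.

Rachford–Rice: g(V/F) = Σ zᵢ(Kᵢ−1)/(1+V/F(Kᵢ−1)) = 0.
Feasibility: ΣzᵢKᵢ = 2.166, Σzᵢ/Kᵢ = 1.224 — both > 1, two phases present.
Newton–Raphson from V/F = 0.36:
  V/F = 0.360: g = 0.4946, g' = -1.180 → V/F = 0.779
  V/F = 0.779: g = 0.0671, g' = -1.061 → V/F = 0.842
  V/F = 0.842: g = -0.0030, g' = -1.164 → V/F = 0.840
Converged at V/F = 0.840.
Then V = V/F·F = 0.8397·365.4 = 306.8 mol/h and L = F − V = 58.6 mol/h.

V = 306.8 mol/h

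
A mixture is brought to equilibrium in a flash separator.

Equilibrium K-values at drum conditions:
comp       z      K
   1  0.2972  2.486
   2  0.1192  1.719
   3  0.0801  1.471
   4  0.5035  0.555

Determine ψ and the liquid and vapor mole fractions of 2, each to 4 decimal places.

Material balance + equilibrium reduce to Σ zᵢ(Kᵢ−1)/(1+ψ(Kᵢ−1)) = 0.
g(0) = ΣzᵢKᵢ − 1 = 0.3410 and g(1) = 1 − Σzᵢ/Kᵢ = -0.1506, so a root lies in (0, 1).
Newton–Raphson from ψ = 0.5:
  ψ = 0.5000: g = 0.05878, g' = -0.4259 → ψ = 0.6380
  ψ = 0.6380: g = 0.00158, g' = -0.4068 → ψ = 0.6419
Converged at ψ = 0.6419.
Compositions from xᵢ = zᵢ/(1+ψ(Kᵢ−1)), yᵢ = Kᵢxᵢ:
  1: x = 0.1521, y = 0.3781
  2: x = 0.0816, y = 0.1402
  3: x = 0.0615, y = 0.0905
  4: x = 0.7048, y = 0.3912

ψ = 0.6419, x_2 = 0.0816, y_2 = 0.1402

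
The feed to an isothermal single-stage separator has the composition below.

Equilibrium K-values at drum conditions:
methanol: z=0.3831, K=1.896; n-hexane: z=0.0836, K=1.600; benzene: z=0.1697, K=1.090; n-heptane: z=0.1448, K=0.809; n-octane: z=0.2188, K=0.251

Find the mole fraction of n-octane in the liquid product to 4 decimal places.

Iterate (Newton) starting at β = 0.61:
  β = 0.6100: g = -0.05990, g' = -0.5689 → β = 0.5047
  β = 0.5047: g = -0.00461, g' = -0.4886 → β = 0.4953
  β = 0.4953: g = -0.00002, g' = -0.4833 → β = 0.4952
Converged at β = 0.4952.
Compositions from xᵢ = zᵢ/(1+β(Kᵢ−1)), yᵢ = Kᵢxᵢ:
  methanol: x = 0.2654, y = 0.5031
  n-hexane: x = 0.0645, y = 0.1031
  benzene: x = 0.1625, y = 0.1771
  n-heptane: x = 0.1599, y = 0.1294
  n-octane: x = 0.3478, y = 0.0873

x_n-octane = 0.3478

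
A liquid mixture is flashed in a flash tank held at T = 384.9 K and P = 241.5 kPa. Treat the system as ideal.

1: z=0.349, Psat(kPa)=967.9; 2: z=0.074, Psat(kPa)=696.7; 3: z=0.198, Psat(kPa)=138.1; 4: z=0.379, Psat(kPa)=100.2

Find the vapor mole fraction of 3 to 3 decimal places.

Raoult's law: Kᵢ = Pᵢˢᵃᵗ/P = Pᵢˢᵃᵗ/241.5.
  K_1 = 967.9/241.5 = 4.00787, K_2 = 696.7/241.5 = 2.88489, K_3 = 138.1/241.5 = 0.57184, K_4 = 100.2/241.5 = 0.41491
Newton iteration, β⁰ = 0.37:
  β = 0.370: g = 0.1952, g' = -1.061 → β = 0.554
  β = 0.554: g = 0.0227, g' = -0.853 → β = 0.581
Converged at β = 0.581.
Compositions from xᵢ = zᵢ/(1+β(Kᵢ−1)), yᵢ = Kᵢxᵢ:
  1: x = 0.127, y = 0.509
  2: x = 0.035, y = 0.102
  3: x = 0.264, y = 0.151
  4: x = 0.574, y = 0.238

y_3 = 0.151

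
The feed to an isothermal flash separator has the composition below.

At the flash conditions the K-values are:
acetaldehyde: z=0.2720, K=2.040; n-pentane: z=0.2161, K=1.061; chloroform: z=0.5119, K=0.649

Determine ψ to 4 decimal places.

ψ = 0.4156

Rachford–Rice: g(ψ) = Σ zᵢ(Kᵢ−1)/(1+ψ(Kᵢ−1)) = 0.
Check two-phase: ΣzᵢKᵢ = 1.1164 > 1 and Σzᵢ/Kᵢ = 1.1258 > 1, so g(0) = 0.1164 > 0 and g(1) = -0.1258 < 0.
Newton iteration, ψ⁰ = 0.5:
  ψ = 0.5000: g = -0.01903, g' = -0.2209 → ψ = 0.4139
  ψ = 0.4139: g = 0.00040, g' = -0.2309 → ψ = 0.4156
Converged at ψ = 0.4156.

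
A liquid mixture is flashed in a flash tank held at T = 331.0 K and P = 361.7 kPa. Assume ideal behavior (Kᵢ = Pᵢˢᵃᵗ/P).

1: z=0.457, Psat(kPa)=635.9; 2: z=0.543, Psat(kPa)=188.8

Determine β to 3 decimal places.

Raoult's law: Kᵢ = Pᵢˢᵃᵗ/P = Pᵢˢᵃᵗ/361.7.
  K_1 = 635.9/361.7 = 1.75809, K_2 = 188.8/361.7 = 0.52198
Binary case is linear: z₁(K₁−1)(1+β(K₂−1)) + z₂(K₂−1)(1+β(K₁−1)) = 0
⇒ β = [z₁(K₁−1)+z₂(K₂−1)] / [−(K₁−1)(K₂−1)] = 0.0869/0.3624 = 0.240

β = 0.240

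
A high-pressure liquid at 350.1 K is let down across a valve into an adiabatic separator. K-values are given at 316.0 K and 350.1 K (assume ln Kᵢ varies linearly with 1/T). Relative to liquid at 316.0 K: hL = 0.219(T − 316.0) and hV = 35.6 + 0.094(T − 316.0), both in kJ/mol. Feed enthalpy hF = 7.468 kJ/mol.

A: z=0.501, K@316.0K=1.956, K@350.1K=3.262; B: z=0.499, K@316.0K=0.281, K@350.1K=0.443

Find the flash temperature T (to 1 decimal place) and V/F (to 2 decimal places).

Adiabatic flash: solve Rachford–Rice at each trial T, then check hF = ψ·hV(T) + (1−ψ)·hL(T).
  T = 316.0 K: K = (1.956, 0.281), RR gives ψ = 0.175, H_out = 6.224 kJ/mol
  T = 350.1 K: K = (3.262, 0.443), RR gives ψ = 0.679, H_out = 28.742 kJ/mol
  T = 333.1 K: K = (2.561, 0.357), RR gives ψ = 0.460, H_out = 19.130 kJ/mol
  T = 324.6 K: K = (2.248, 0.318), RR gives ψ = 0.335, H_out = 13.442 kJ/mol
  T = 320.3 K: K = (2.099, 0.299), RR gives ψ = 0.261, H_out = 10.085 kJ/mol
  T = 318.1 K: K = (2.025, 0.290), RR gives ψ = 0.219, H_out = 8.185 kJ/mol
Linear interpolation between T = 316.0 (H_out = 6.224) and T = 318.1 (H_out = 8.185) on hF = 7.468 gives T ≈ 317.3 K, at which ψ = 0.20.

T = 317.3 K, V/F = 0.20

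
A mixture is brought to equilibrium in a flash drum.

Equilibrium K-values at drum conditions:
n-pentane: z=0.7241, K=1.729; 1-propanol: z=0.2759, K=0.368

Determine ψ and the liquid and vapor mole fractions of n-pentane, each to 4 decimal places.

ψ = 0.7673, x_n-pentane = 0.4644, y_n-pentane = 0.8029

Binary case is linear: z₁(K₁−1)(1+ψ(K₂−1)) + z₂(K₂−1)(1+ψ(K₁−1)) = 0
⇒ ψ = [z₁(K₁−1)+z₂(K₂−1)] / [−(K₁−1)(K₂−1)] = 0.35350/0.46073 = 0.7673
Compositions from xᵢ = zᵢ/(1+ψ(Kᵢ−1)), yᵢ = Kᵢxᵢ:
  n-pentane: x = 0.4644, y = 0.8029
  1-propanol: x = 0.5356, y = 0.1971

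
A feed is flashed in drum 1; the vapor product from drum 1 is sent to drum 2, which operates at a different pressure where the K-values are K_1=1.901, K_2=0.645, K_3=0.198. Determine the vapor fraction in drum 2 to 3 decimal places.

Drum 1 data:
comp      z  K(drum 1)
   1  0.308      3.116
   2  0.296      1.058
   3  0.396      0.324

V/F (drum 2) = 0.415

Drum 1:
Iterate (Newton) starting at ψ₁ = 0.3:
  ψ₁ = 0.300: g = 0.0797, g' = -0.802 → ψ₁ = 0.399
  ψ₁ = 0.399: g = 0.0032, g' = -0.746 → ψ₁ = 0.404
Converged at ψ₁ = 0.404.
Drum-1 compositions:
  1: x = 0.166, y = 0.518
  2: x = 0.289, y = 0.306
  3: x = 0.545, y = 0.176
Drum-2 feed = drum-1 vapor: z₂ = (0.5175, 0.3060, 0.1765).
Drum 2:
Material balance + equilibrium reduce to Σ zᵢ(Kᵢ−1)/(1+ψ₂(Kᵢ−1)) = 0.
Check two-phase: ΣzᵢKᵢ = 1.216 > 1 and Σzᵢ/Kᵢ = 1.638 > 1, so g(0) = 0.216 > 0 and g(1) = -0.638 < 0.
Iterate (Newton) starting at ψ₂ = 0.5:
  ψ₂ = 0.500: g = -0.0469, g' = -0.573 → ψ₂ = 0.418
  ψ₂ = 0.418: g = -0.0018, g' = -0.532 → ψ₂ = 0.415
Converged at ψ₂ = 0.415.
  1: x = 0.377, y = 0.716
  2: x = 0.359, y = 0.231
  3: x = 0.264, y = 0.052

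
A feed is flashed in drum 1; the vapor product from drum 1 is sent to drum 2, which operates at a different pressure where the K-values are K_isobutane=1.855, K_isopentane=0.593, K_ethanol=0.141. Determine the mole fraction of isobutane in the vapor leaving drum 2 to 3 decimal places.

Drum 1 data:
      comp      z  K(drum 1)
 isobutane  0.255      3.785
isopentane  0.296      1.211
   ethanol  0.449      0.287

Drum 1:
Let ψ₁ = V/F and solve Σ zᵢ(Kᵢ−1)/(1+ψ₁(Kᵢ−1)) = 0.
Check two-phase: ΣzᵢKᵢ = 1.452 > 1 and Σzᵢ/Kᵢ = 1.876 > 1, so g(0) = 0.452 > 0 and g(1) = -0.876 < 0.
Newton–Raphson from ψ₁ = 0.44:
  ψ₁ = 0.440: g = -0.0902, g' = -0.895 → ψ₁ = 0.339
  ψ₁ = 0.339: g = 0.0012, g' = -0.932 → ψ₁ = 0.341
Converged at ψ₁ = 0.341.
Drum-1 compositions:
  isobutane: x = 0.131, y = 0.495
  isopentane: x = 0.276, y = 0.334
  ethanol: x = 0.593, y = 0.170
Drum-2 feed = drum-1 vapor: z₂ = (0.4954, 0.3344, 0.1702).
Drum 2:
Material balance + equilibrium reduce to Σ zᵢ(Kᵢ−1)/(1+ψ₂(Kᵢ−1)) = 0.
Feasibility: ΣzᵢKᵢ = 1.141, Σzᵢ/Kᵢ = 2.038 — both > 1, two phases present.
Newton–Raphson from ψ₂ = 0.5:
  ψ₂ = 0.500: g = -0.1304, g' = -0.651 → ψ₂ = 0.300
  ψ₂ = 0.300: g = -0.0147, g' = -0.529 → ψ₂ = 0.272
Converged at ψ₂ = 0.272.
  isobutane: x = 0.402, y = 0.746
  isopentane: x = 0.376, y = 0.223
  ethanol: x = 0.222, y = 0.031

y_isobutane (drum 2) = 0.746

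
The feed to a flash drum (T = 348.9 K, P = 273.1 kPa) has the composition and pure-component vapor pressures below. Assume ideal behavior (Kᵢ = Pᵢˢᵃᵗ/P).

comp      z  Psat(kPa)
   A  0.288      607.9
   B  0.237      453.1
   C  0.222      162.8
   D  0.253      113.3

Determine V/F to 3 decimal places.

Raoult's law: Kᵢ = Pᵢˢᵃᵗ/P = Pᵢˢᵃᵗ/273.1.
  K_A = 607.9/273.1 = 2.22592, K_B = 453.1/273.1 = 1.65910, K_C = 162.8/273.1 = 0.59612, K_D = 113.3/273.1 = 0.41487
Material balance + equilibrium reduce to Σ zᵢ(Kᵢ−1)/(1+V/F(Kᵢ−1)) = 0.
Feasibility: ΣzᵢKᵢ = 1.272, Σzᵢ/Kᵢ = 1.254 — both > 1, two phases present.
Newton iteration, V/F⁰ = 0.5:
  V/F = 0.500: g = 0.0148, g' = -0.455 → V/F = 0.532
Converged at V/F = 0.532.

V/F = 0.532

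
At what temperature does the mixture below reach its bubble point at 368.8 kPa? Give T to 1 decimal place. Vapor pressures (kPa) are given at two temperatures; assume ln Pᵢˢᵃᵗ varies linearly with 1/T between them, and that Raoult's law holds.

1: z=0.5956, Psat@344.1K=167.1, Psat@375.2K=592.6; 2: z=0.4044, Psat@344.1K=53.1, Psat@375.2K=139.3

T = 372.3 K

Bubble-point temperature: ΣzᵢPᵢˢᵃᵗ(T) = P. Interpolate ln Pᵢˢᵃᵗ = aᵢ + bᵢ/T.
  T = 344.1 K: ΣzᵢPᵢˢᵃᵗ = 121.00 kPa
  T = 375.2 K: ΣzᵢPᵢˢᵃᵗ = 409.29 kPa
  T = 359.6 K: ΣzᵢPᵢˢᵃᵗ = 227.69 kPa
  T = 367.4 K: ΣzᵢPᵢˢᵃᵗ = 307.08 kPa
  T = 371.3 K: ΣzᵢPᵢˢᵃᵗ = 355.03 kPa
  T = 373.2 K: ΣzᵢPᵢˢᵃᵗ = 380.63 kPa
Interpolating between 371.3 K and 373.2 K gives T ≈ 372.3 K.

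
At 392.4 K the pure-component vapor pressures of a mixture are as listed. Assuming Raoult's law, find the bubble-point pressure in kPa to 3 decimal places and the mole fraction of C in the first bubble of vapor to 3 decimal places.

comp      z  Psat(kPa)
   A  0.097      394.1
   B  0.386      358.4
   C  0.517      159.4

Pbub = 258.980 kPa, y_C = 0.318

At the bubble point ψ → 0, so ΣzᵢKᵢ = 1 with Kᵢ = Pᵢˢᵃᵗ/P ⇒ P = ΣzᵢPᵢˢᵃᵗ.
P = 0.097·394.1 + 0.386·358.4 + 0.517·159.4 = 258.980 kPa
yᵢ = zᵢPᵢˢᵃᵗ/P ⇒ y_C = 0.517·159.4/258.980 = 0.318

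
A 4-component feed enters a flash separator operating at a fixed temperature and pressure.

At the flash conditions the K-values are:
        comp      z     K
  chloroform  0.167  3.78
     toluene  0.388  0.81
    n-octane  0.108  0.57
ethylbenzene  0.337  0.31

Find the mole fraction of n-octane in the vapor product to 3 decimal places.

y_n-octane = 0.064

Material balance + equilibrium reduce to Σ zᵢ(Kᵢ−1)/(1+ψ(Kᵢ−1)) = 0.
Check two-phase: ΣzᵢKᵢ = 1.112 > 1 and Σzᵢ/Kᵢ = 1.800 > 1, so g(0) = 0.112 > 0 and g(1) = -0.800 < 0.
Newton–Raphson from ψ = 0.61:
  ψ = 0.610: g = -0.3757, g' = -0.711 → ψ = 0.081
  ψ = 0.081: g = 0.0092, g' = -1.074 → ψ = 0.090
Converged at ψ = 0.090.
Compositions from xᵢ = zᵢ/(1+ψ(Kᵢ−1)), yᵢ = Kᵢxᵢ:
  chloroform: x = 0.134, y = 0.505
  toluene: x = 0.395, y = 0.320
  n-octane: x = 0.112, y = 0.064
  ethylbenzene: x = 0.359, y = 0.111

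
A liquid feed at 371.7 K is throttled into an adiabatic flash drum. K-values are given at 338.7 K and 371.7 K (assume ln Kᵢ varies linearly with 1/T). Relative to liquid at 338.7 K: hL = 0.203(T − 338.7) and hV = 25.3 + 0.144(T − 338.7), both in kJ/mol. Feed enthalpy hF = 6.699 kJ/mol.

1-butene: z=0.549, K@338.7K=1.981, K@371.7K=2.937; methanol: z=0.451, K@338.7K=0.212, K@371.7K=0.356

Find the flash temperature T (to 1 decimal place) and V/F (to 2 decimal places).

Adiabatic flash: solve Rachford–Rice at each trial T, then check hF = ψ·hV(T) + (1−ψ)·hL(T).
  T = 338.7 K: K = (1.981, 0.212), RR gives ψ = 0.237, H_out = 5.995 kJ/mol
  T = 371.7 K: K = (2.937, 0.356), RR gives ψ = 0.620, H_out = 21.170 kJ/mol
  T = 355.2 K: K = (2.434, 0.278), RR gives ψ = 0.446, H_out = 14.199 kJ/mol
  T = 346.9 K: K = (2.200, 0.243), RR gives ψ = 0.350, H_out = 10.344 kJ/mol
  T = 342.8 K: K = (2.089, 0.227), RR gives ψ = 0.296, H_out = 8.258 kJ/mol
  T = 340.8 K: K = (2.036, 0.220), RR gives ψ = 0.268, H_out = 7.180 kJ/mol
Linear interpolation between T = 338.7 (H_out = 5.995) and T = 340.8 (H_out = 7.180) on hF = 6.699 gives T ≈ 339.9 K, at which ψ = 0.26.

T = 339.9 K, V/F = 0.26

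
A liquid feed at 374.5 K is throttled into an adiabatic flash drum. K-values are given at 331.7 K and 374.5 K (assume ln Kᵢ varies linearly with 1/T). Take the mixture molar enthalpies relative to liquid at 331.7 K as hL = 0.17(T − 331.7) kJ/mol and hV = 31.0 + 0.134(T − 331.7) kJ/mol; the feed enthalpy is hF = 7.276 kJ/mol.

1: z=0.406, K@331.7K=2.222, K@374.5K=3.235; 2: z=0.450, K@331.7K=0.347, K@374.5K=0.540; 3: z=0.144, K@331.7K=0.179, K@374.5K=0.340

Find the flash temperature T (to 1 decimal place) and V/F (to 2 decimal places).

Adiabatic flash: solve Rachford–Rice at each trial T, then check hF = ψ·hV(T) + (1−ψ)·hL(T).
  T = 331.7 K: K = (2.222, 0.347, 0.179), RR gives ψ = 0.099, H_out = 3.059 kJ/mol
  T = 374.5 K: K = (3.235, 0.540, 0.340), RR gives ψ = 0.524, H_out = 22.709 kJ/mol
  T = 353.1 K: K = (2.712, 0.439, 0.252), RR gives ψ = 0.319, H_out = 13.291 kJ/mol
  T = 342.4 K: K = (2.462, 0.392, 0.213), RR gives ψ = 0.215, H_out = 8.415 kJ/mol
  T = 337.0 K: K = (2.340, 0.369, 0.196), RR gives ψ = 0.159, H_out = 5.795 kJ/mol
  T = 339.7 K: K = (2.401, 0.380, 0.204), RR gives ψ = 0.188, H_out = 7.123 kJ/mol
  T = 341.0 K: K = (2.430, 0.386, 0.209), RR gives ψ = 0.201, H_out = 7.749 kJ/mol
Linear interpolation between T = 339.7 (H_out = 7.123) and T = 341.0 (H_out = 7.749) on hF = 7.276 gives T ≈ 340.0 K, at which ψ = 0.19.

T = 340.0 K, V/F = 0.19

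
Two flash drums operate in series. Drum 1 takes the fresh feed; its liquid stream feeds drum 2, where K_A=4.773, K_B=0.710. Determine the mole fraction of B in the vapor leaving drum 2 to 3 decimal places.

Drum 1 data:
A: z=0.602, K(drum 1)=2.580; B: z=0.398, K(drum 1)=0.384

Drum 1:
Let ψ₁ = V/F and solve Σ zᵢ(Kᵢ−1)/(1+ψ₁(Kᵢ−1)) = 0.
Check two-phase: ΣzᵢKᵢ = 1.706 > 1 and Σzᵢ/Kᵢ = 1.270 > 1, so g(0) = 0.706 > 0 and g(1) = -0.270 < 0.
Binary case is linear: z₁(K₁−1)(1+ψ₁(K₂−1)) + z₂(K₂−1)(1+ψ₁(K₁−1)) = 0
⇒ ψ₁ = [z₁(K₁−1)+z₂(K₂−1)] / [−(K₁−1)(K₂−1)] = 0.7060/0.9733 = 0.725
Drum-1 compositions:
  A: x = 0.281, y = 0.724
  B: x = 0.719, y = 0.276
Drum-2 feed = drum-1 liquid: z₂ = (0.2805, 0.7195).
Drum 2:
Rachford–Rice: g(ψ₂) = Σ zᵢ(Kᵢ−1)/(1+ψ₂(Kᵢ−1)) = 0.
Check two-phase: ΣzᵢKᵢ = 1.850 > 1 and Σzᵢ/Kᵢ = 1.072 > 1, so g(0) = 0.850 > 0 and g(1) = -0.072 < 0.
Binary case is linear: z₁(K₁−1)(1+ψ₂(K₂−1)) + z₂(K₂−1)(1+ψ₂(K₁−1)) = 0
⇒ ψ₂ = [z₁(K₁−1)+z₂(K₂−1)] / [−(K₁−1)(K₂−1)] = 0.8497/1.0942 = 0.777
  A: x = 0.071, y = 0.341
  B: x = 0.929, y = 0.659

y_B (drum 2) = 0.659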